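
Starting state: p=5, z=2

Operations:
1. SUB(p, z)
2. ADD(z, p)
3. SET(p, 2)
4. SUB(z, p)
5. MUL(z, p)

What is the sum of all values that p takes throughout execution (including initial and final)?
17

Values of p at each step:
Initial: p = 5
After step 1: p = 3
After step 2: p = 3
After step 3: p = 2
After step 4: p = 2
After step 5: p = 2
Sum = 5 + 3 + 3 + 2 + 2 + 2 = 17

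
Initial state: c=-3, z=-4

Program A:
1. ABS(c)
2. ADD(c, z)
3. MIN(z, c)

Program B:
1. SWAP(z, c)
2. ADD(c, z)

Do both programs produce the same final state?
No

Program A final state: c=-1, z=-4
Program B final state: c=-7, z=-3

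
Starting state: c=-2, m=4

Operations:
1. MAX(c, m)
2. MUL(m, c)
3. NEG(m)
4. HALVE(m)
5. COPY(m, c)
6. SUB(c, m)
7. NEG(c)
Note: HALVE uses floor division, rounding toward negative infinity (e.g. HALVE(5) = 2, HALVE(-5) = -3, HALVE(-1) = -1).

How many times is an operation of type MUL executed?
1

Counting MUL operations:
Step 2: MUL(m, c) ← MUL
Total: 1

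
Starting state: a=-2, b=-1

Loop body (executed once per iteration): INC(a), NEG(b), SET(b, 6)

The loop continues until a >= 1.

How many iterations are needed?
3

Tracing iterations:
Initial: a=-2, b=-1
After iteration 1: a=-1, b=6
After iteration 2: a=0, b=6
After iteration 3: a=1, b=6
a >= 1 now holds, so the loop exits after 3 iterations.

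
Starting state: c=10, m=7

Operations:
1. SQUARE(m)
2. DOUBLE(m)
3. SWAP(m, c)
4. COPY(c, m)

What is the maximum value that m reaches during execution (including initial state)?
98

Values of m at each step:
Initial: m = 7
After step 1: m = 49
After step 2: m = 98 ← maximum
After step 3: m = 10
After step 4: m = 10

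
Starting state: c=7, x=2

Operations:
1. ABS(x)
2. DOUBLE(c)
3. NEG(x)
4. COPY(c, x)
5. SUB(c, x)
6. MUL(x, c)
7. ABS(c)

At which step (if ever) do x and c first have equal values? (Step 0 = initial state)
Step 4

x and c first become equal after step 4.

Comparing values at each step:
Initial: x=2, c=7
After step 1: x=2, c=7
After step 2: x=2, c=14
After step 3: x=-2, c=14
After step 4: x=-2, c=-2 ← equal!
After step 5: x=-2, c=0
After step 6: x=0, c=0 ← equal!
After step 7: x=0, c=0 ← equal!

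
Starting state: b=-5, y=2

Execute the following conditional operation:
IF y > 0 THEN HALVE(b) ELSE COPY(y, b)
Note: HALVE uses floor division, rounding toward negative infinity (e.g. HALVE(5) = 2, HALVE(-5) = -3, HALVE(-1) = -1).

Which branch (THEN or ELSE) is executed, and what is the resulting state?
Branch: THEN, Final state: b=-3, y=2

Evaluating condition: y > 0
y = 2
Condition is True, so THEN branch executes
After HALVE(b): b=-3, y=2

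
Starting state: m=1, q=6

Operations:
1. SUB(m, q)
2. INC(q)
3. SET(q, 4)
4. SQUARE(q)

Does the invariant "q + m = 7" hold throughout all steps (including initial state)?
No, violated after step 1

The invariant is violated after step 1.

State at each step:
Initial: m=1, q=6
After step 1: m=-5, q=6
After step 2: m=-5, q=7
After step 3: m=-5, q=4
After step 4: m=-5, q=16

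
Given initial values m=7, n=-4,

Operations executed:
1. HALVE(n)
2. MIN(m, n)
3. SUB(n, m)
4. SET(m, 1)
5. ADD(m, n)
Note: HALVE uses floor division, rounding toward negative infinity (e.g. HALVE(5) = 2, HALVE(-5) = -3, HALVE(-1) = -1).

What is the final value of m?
m = 1

Tracing execution:
Step 1: HALVE(n) → m = 7
Step 2: MIN(m, n) → m = -2
Step 3: SUB(n, m) → m = -2
Step 4: SET(m, 1) → m = 1
Step 5: ADD(m, n) → m = 1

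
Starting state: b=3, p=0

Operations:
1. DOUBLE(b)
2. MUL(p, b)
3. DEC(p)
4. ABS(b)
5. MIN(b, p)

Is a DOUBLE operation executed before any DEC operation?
Yes

First DOUBLE: step 1
First DEC: step 3
Since 1 < 3, DOUBLE comes first.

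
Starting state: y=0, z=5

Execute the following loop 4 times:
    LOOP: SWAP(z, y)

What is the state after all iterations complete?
y=0, z=5

Iteration trace:
Start: y=0, z=5
After iteration 1: y=5, z=0
After iteration 2: y=0, z=5
After iteration 3: y=5, z=0
After iteration 4: y=0, z=5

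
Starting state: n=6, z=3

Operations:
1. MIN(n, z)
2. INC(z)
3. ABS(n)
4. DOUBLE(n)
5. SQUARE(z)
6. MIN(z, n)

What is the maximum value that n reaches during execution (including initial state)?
6

Values of n at each step:
Initial: n = 6 ← maximum
After step 1: n = 3
After step 2: n = 3
After step 3: n = 3
After step 4: n = 6
After step 5: n = 6
After step 6: n = 6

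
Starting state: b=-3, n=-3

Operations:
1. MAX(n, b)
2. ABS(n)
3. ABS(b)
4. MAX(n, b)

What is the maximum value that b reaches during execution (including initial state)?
3

Values of b at each step:
Initial: b = -3
After step 1: b = -3
After step 2: b = -3
After step 3: b = 3 ← maximum
After step 4: b = 3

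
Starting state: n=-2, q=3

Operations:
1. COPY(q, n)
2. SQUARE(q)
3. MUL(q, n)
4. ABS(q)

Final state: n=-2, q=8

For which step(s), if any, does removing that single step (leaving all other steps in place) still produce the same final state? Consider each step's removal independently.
None - removing any single step changes the final result

Testing removal of each single step:
Without step 1: final = n=-2, q=18 (different)
Without step 2: final = n=-2, q=4 (different)
Without step 3: final = n=-2, q=4 (different)
Without step 4: final = n=-2, q=-8 (different)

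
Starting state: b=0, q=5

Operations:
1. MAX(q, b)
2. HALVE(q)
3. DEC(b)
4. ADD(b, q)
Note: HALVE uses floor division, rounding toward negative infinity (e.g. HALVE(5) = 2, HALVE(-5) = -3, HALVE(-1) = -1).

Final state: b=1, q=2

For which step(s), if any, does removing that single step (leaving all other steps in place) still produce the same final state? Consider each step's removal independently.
Step(s) 1

Testing removal of each single step:
Without step 1: final = b=1, q=2 (same)
Without step 2: final = b=4, q=5 (different)
Without step 3: final = b=2, q=2 (different)
Without step 4: final = b=-1, q=2 (different)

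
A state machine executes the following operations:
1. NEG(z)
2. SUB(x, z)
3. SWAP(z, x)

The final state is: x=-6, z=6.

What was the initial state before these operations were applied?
x=0, z=6

Working backwards:
Final state: x=-6, z=6
Before step 3 (SWAP(z, x)): x=6, z=-6
Before step 2 (SUB(x, z)): x=0, z=-6
Before step 1 (NEG(z)): x=0, z=6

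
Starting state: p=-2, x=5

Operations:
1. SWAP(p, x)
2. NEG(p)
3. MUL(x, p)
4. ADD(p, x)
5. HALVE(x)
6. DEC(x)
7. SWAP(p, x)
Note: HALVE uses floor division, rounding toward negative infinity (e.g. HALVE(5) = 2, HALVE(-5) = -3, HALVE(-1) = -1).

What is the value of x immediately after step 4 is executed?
x = 10

Tracing x through execution:
Initial: x = 5
After step 1 (SWAP(p, x)): x = -2
After step 2 (NEG(p)): x = -2
After step 3 (MUL(x, p)): x = 10
After step 4 (ADD(p, x)): x = 10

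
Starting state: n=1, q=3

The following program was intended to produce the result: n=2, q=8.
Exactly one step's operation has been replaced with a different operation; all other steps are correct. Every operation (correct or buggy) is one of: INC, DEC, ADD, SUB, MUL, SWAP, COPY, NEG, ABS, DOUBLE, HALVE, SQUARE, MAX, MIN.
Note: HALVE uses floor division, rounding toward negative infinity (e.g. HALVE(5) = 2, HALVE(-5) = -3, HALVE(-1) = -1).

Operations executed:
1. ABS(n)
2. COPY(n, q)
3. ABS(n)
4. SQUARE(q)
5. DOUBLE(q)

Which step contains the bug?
Step 1

Trace with buggy code:
Initial: n=1, q=3
After step 1: n=1, q=3
After step 2: n=3, q=3
After step 3: n=3, q=3
After step 4: n=3, q=9
After step 5: n=3, q=18
Actual final n=3, q=18 ≠ expected n=2, q=8.
Step 1 is the only position where a single-operation replacement can produce the expected result.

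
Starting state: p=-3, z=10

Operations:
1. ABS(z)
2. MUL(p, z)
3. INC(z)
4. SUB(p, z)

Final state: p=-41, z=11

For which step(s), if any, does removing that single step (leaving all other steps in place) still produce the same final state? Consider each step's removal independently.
Step(s) 1

Testing removal of each single step:
Without step 1: final = p=-41, z=11 (same)
Without step 2: final = p=-14, z=11 (different)
Without step 3: final = p=-40, z=10 (different)
Without step 4: final = p=-30, z=11 (different)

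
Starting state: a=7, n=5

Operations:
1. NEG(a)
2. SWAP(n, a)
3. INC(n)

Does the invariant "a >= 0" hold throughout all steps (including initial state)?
No, violated after step 1

The invariant is violated after step 1.

State at each step:
Initial: a=7, n=5
After step 1: a=-7, n=5
After step 2: a=5, n=-7
After step 3: a=5, n=-6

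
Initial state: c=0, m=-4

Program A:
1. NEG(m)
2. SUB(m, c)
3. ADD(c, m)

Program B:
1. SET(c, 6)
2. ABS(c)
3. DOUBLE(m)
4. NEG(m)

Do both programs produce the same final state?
No

Program A final state: c=4, m=4
Program B final state: c=6, m=8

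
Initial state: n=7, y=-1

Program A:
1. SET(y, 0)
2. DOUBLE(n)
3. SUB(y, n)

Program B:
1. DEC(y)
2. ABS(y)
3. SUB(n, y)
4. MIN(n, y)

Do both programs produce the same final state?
No

Program A final state: n=14, y=-14
Program B final state: n=2, y=2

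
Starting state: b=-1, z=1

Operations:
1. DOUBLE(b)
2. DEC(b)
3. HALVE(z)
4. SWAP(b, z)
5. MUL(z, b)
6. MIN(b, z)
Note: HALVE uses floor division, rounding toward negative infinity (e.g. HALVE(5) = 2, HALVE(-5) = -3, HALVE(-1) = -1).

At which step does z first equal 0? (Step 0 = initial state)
Step 3

Tracing z:
Initial: z = 1
After step 1: z = 1
After step 2: z = 1
After step 3: z = 0 ← first occurrence
After step 4: z = -3
After step 5: z = 0
After step 6: z = 0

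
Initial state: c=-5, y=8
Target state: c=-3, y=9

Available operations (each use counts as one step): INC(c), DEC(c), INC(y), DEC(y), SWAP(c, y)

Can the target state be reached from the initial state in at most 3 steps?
Yes

Path (3 steps): INC(c) → INC(c) → INC(y)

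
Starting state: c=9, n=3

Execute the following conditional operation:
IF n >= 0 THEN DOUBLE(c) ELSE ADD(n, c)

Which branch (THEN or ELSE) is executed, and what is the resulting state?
Branch: THEN, Final state: c=18, n=3

Evaluating condition: n >= 0
n = 3
Condition is True, so THEN branch executes
After DOUBLE(c): c=18, n=3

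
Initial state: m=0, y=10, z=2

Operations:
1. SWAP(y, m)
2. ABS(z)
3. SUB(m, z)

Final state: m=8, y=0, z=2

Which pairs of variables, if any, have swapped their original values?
None

Comparing initial and final values:
z: 2 → 2
m: 0 → 8
y: 10 → 0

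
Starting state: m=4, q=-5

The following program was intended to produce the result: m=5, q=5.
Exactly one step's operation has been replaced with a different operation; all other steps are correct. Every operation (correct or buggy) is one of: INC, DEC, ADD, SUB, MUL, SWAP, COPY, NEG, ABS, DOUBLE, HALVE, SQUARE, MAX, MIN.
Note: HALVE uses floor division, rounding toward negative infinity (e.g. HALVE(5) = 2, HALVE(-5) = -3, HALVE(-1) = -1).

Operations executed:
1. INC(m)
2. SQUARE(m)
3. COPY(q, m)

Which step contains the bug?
Step 2

Trace with buggy code:
Initial: m=4, q=-5
After step 1: m=5, q=-5
After step 2: m=25, q=-5
After step 3: m=25, q=25
Actual final m=25, q=25 ≠ expected m=5, q=5.
Step 2 is the only position where a single-operation replacement can produce the expected result.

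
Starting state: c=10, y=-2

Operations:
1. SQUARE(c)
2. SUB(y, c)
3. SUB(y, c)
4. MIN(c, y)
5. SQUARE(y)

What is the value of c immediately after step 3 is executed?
c = 100

Tracing c through execution:
Initial: c = 10
After step 1 (SQUARE(c)): c = 100
After step 2 (SUB(y, c)): c = 100
After step 3 (SUB(y, c)): c = 100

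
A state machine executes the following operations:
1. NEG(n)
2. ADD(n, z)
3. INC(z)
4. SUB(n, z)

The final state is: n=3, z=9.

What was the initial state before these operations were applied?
n=-4, z=8

Working backwards:
Final state: n=3, z=9
Before step 4 (SUB(n, z)): n=12, z=9
Before step 3 (INC(z)): n=12, z=8
Before step 2 (ADD(n, z)): n=4, z=8
Before step 1 (NEG(n)): n=-4, z=8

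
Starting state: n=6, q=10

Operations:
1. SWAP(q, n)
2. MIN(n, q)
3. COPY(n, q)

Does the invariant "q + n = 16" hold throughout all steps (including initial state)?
No, violated after step 2

The invariant is violated after step 2.

State at each step:
Initial: n=6, q=10
After step 1: n=10, q=6
After step 2: n=6, q=6
After step 3: n=6, q=6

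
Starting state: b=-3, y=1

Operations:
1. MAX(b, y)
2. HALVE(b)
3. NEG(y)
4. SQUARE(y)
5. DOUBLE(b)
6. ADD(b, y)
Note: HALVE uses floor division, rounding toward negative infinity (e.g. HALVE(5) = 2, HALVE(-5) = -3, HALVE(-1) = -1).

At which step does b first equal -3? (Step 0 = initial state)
Step 0

Tracing b:
Initial: b = -3 ← first occurrence
After step 1: b = 1
After step 2: b = 0
After step 3: b = 0
After step 4: b = 0
After step 5: b = 0
After step 6: b = 1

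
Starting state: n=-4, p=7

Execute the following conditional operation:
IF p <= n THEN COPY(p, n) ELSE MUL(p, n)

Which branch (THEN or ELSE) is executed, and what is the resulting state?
Branch: ELSE, Final state: n=-4, p=-28

Evaluating condition: p <= n
p = 7, n = -4
Condition is False, so ELSE branch executes
After MUL(p, n): n=-4, p=-28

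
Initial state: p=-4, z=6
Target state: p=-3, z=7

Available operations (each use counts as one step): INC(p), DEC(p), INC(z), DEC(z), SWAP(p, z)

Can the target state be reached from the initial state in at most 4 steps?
Yes

Path (2 steps): INC(p) → INC(z)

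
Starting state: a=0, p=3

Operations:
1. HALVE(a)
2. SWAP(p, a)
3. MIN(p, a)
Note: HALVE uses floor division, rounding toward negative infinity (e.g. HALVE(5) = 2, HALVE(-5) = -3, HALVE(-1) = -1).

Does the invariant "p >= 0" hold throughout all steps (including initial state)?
Yes

The invariant holds at every step.

State at each step:
Initial: a=0, p=3
After step 1: a=0, p=3
After step 2: a=3, p=0
After step 3: a=3, p=0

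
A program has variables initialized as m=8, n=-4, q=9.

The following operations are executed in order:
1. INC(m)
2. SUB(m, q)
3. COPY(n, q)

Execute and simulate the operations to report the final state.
{m: 0, n: 9, q: 9}

Step-by-step execution:
Initial: m=8, n=-4, q=9
After step 1 (INC(m)): m=9, n=-4, q=9
After step 2 (SUB(m, q)): m=0, n=-4, q=9
After step 3 (COPY(n, q)): m=0, n=9, q=9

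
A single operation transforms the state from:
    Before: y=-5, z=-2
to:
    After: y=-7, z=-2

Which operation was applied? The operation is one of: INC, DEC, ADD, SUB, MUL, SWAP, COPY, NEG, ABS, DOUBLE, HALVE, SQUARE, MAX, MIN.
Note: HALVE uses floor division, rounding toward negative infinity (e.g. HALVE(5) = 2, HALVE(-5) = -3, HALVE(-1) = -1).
ADD(y, z)

Analyzing the change:
Before: y=-5, z=-2
After: y=-7, z=-2
Variable y changed from -5 to -7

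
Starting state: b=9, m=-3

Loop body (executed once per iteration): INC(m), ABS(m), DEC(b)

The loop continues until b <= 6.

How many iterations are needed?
3

Tracing iterations:
Initial: b=9, m=-3
After iteration 1: b=8, m=2
After iteration 2: b=7, m=3
After iteration 3: b=6, m=4
b <= 6 now holds, so the loop exits after 3 iterations.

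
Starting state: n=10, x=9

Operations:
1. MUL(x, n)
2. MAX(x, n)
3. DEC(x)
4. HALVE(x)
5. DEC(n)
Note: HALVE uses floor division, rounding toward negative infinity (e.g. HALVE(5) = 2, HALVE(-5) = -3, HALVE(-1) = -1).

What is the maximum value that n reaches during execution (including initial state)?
10

Values of n at each step:
Initial: n = 10 ← maximum
After step 1: n = 10
After step 2: n = 10
After step 3: n = 10
After step 4: n = 10
After step 5: n = 9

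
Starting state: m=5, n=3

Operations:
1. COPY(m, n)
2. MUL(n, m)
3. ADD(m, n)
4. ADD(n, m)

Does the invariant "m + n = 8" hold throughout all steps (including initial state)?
No, violated after step 1

The invariant is violated after step 1.

State at each step:
Initial: m=5, n=3
After step 1: m=3, n=3
After step 2: m=3, n=9
After step 3: m=12, n=9
After step 4: m=12, n=21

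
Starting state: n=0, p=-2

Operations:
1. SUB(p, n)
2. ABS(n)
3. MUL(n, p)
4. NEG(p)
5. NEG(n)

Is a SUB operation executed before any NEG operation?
Yes

First SUB: step 1
First NEG: step 4
Since 1 < 4, SUB comes first.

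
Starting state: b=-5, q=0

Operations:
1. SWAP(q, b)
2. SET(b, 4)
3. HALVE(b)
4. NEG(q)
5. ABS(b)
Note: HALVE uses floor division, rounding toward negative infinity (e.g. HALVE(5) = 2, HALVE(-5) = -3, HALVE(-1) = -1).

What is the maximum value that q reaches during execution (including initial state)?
5

Values of q at each step:
Initial: q = 0
After step 1: q = -5
After step 2: q = -5
After step 3: q = -5
After step 4: q = 5 ← maximum
After step 5: q = 5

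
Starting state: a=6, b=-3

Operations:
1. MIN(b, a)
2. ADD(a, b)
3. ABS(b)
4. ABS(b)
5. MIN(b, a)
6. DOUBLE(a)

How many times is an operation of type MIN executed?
2

Counting MIN operations:
Step 1: MIN(b, a) ← MIN
Step 5: MIN(b, a) ← MIN
Total: 2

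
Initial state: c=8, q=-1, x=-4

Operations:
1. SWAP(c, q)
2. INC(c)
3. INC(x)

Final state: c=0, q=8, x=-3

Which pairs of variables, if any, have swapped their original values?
None

Comparing initial and final values:
c: 8 → 0
q: -1 → 8
x: -4 → -3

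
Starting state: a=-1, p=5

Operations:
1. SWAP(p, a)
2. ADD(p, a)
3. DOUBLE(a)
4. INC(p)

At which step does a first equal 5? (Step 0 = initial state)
Step 1

Tracing a:
Initial: a = -1
After step 1: a = 5 ← first occurrence
After step 2: a = 5
After step 3: a = 10
After step 4: a = 10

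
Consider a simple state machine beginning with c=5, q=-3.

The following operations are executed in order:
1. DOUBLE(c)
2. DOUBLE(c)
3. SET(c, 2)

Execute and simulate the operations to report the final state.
{c: 2, q: -3}

Step-by-step execution:
Initial: c=5, q=-3
After step 1 (DOUBLE(c)): c=10, q=-3
After step 2 (DOUBLE(c)): c=20, q=-3
After step 3 (SET(c, 2)): c=2, q=-3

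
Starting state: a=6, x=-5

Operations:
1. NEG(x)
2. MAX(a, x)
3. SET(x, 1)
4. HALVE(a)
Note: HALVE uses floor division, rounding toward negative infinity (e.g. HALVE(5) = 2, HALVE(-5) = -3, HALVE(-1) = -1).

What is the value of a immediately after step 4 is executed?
a = 3

Tracing a through execution:
Initial: a = 6
After step 1 (NEG(x)): a = 6
After step 2 (MAX(a, x)): a = 6
After step 3 (SET(x, 1)): a = 6
After step 4 (HALVE(a)): a = 3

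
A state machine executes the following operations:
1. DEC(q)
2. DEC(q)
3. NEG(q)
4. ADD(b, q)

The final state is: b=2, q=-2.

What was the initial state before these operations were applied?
b=4, q=4

Working backwards:
Final state: b=2, q=-2
Before step 4 (ADD(b, q)): b=4, q=-2
Before step 3 (NEG(q)): b=4, q=2
Before step 2 (DEC(q)): b=4, q=3
Before step 1 (DEC(q)): b=4, q=4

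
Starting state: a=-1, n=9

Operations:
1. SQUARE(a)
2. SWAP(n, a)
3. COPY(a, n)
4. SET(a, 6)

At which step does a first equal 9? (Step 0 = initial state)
Step 2

Tracing a:
Initial: a = -1
After step 1: a = 1
After step 2: a = 9 ← first occurrence
After step 3: a = 1
After step 4: a = 6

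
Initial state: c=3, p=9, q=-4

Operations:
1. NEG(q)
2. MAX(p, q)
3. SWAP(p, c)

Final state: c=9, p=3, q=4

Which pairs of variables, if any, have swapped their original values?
(c, p)

Comparing initial and final values:
c: 3 → 9
p: 9 → 3
q: -4 → 4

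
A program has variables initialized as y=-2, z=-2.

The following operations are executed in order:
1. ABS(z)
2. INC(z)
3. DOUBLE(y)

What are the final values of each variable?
{y: -4, z: 3}

Step-by-step execution:
Initial: y=-2, z=-2
After step 1 (ABS(z)): y=-2, z=2
After step 2 (INC(z)): y=-2, z=3
After step 3 (DOUBLE(y)): y=-4, z=3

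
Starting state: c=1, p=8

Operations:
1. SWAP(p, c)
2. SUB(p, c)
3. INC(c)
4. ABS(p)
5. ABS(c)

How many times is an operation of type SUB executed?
1

Counting SUB operations:
Step 2: SUB(p, c) ← SUB
Total: 1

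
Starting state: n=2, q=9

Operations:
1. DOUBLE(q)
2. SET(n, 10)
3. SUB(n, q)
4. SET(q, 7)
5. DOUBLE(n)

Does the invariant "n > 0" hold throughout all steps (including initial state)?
No, violated after step 3

The invariant is violated after step 3.

State at each step:
Initial: n=2, q=9
After step 1: n=2, q=18
After step 2: n=10, q=18
After step 3: n=-8, q=18
After step 4: n=-8, q=7
After step 5: n=-16, q=7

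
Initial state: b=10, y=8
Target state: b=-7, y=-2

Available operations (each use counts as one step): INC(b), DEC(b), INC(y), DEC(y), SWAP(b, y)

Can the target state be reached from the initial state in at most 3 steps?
No

The target state cannot be reached within 3 steps.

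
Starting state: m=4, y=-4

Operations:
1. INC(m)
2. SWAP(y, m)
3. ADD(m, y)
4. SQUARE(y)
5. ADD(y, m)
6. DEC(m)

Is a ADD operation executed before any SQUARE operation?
Yes

First ADD: step 3
First SQUARE: step 4
Since 3 < 4, ADD comes first.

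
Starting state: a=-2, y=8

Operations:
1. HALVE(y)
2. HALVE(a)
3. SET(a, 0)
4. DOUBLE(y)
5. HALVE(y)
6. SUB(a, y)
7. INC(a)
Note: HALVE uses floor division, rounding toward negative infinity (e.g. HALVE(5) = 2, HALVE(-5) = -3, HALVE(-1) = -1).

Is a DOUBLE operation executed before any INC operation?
Yes

First DOUBLE: step 4
First INC: step 7
Since 4 < 7, DOUBLE comes first.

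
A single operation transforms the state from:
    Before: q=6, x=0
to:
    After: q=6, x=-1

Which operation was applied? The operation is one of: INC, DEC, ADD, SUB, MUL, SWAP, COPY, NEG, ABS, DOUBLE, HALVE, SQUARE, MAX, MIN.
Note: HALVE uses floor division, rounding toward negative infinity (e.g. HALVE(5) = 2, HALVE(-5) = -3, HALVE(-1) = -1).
DEC(x)

Analyzing the change:
Before: q=6, x=0
After: q=6, x=-1
Variable x changed from 0 to -1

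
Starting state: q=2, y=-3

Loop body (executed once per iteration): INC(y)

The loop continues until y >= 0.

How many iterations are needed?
3

Tracing iterations:
Initial: q=2, y=-3
After iteration 1: q=2, y=-2
After iteration 2: q=2, y=-1
After iteration 3: q=2, y=0
y >= 0 now holds, so the loop exits after 3 iterations.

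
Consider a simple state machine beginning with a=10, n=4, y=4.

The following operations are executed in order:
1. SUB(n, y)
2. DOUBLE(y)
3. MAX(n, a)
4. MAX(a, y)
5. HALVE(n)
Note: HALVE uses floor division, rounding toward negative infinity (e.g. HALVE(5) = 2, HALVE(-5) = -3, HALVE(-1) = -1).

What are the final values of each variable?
{a: 10, n: 5, y: 8}

Step-by-step execution:
Initial: a=10, n=4, y=4
After step 1 (SUB(n, y)): a=10, n=0, y=4
After step 2 (DOUBLE(y)): a=10, n=0, y=8
After step 3 (MAX(n, a)): a=10, n=10, y=8
After step 4 (MAX(a, y)): a=10, n=10, y=8
After step 5 (HALVE(n)): a=10, n=5, y=8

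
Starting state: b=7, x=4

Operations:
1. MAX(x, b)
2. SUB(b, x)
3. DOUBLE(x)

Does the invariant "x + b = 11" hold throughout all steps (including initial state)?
No, violated after step 1

The invariant is violated after step 1.

State at each step:
Initial: b=7, x=4
After step 1: b=7, x=7
After step 2: b=0, x=7
After step 3: b=0, x=14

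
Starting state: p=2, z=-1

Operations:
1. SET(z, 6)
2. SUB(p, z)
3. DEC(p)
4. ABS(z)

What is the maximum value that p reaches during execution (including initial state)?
2

Values of p at each step:
Initial: p = 2 ← maximum
After step 1: p = 2
After step 2: p = -4
After step 3: p = -5
After step 4: p = -5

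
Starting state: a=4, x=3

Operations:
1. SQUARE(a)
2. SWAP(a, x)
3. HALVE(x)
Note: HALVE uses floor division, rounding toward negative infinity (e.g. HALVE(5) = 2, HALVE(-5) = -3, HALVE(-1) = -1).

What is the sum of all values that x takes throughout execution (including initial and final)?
30

Values of x at each step:
Initial: x = 3
After step 1: x = 3
After step 2: x = 16
After step 3: x = 8
Sum = 3 + 3 + 16 + 8 = 30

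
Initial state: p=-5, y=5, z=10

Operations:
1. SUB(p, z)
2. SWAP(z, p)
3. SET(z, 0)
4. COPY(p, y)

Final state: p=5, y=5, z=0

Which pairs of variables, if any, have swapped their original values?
None

Comparing initial and final values:
y: 5 → 5
p: -5 → 5
z: 10 → 0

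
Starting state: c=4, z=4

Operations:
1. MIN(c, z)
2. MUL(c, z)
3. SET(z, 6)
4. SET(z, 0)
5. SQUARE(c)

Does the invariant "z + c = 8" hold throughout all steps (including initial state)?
No, violated after step 2

The invariant is violated after step 2.

State at each step:
Initial: c=4, z=4
After step 1: c=4, z=4
After step 2: c=16, z=4
After step 3: c=16, z=6
After step 4: c=16, z=0
After step 5: c=256, z=0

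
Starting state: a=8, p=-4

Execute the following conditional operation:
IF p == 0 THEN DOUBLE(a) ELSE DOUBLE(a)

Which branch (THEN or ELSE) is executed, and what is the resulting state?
Branch: ELSE, Final state: a=16, p=-4

Evaluating condition: p == 0
p = -4
Condition is False, so ELSE branch executes
After DOUBLE(a): a=16, p=-4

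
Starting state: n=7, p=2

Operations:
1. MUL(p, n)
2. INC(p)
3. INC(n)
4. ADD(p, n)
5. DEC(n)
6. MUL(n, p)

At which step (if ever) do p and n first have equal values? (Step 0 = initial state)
Never

p and n never become equal during execution.

Comparing values at each step:
Initial: p=2, n=7
After step 1: p=14, n=7
After step 2: p=15, n=7
After step 3: p=15, n=8
After step 4: p=23, n=8
After step 5: p=23, n=7
After step 6: p=23, n=161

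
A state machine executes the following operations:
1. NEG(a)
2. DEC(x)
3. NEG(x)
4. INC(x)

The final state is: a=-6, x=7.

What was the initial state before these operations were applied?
a=6, x=-5

Working backwards:
Final state: a=-6, x=7
Before step 4 (INC(x)): a=-6, x=6
Before step 3 (NEG(x)): a=-6, x=-6
Before step 2 (DEC(x)): a=-6, x=-5
Before step 1 (NEG(a)): a=6, x=-5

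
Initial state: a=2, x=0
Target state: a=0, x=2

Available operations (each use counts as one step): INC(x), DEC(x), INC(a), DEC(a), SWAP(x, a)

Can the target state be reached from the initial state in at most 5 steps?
Yes

Path (1 step): SWAP(x, a)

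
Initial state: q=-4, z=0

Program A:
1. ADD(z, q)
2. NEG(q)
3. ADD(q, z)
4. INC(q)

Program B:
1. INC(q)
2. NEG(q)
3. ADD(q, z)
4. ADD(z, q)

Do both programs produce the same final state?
No

Program A final state: q=1, z=-4
Program B final state: q=3, z=3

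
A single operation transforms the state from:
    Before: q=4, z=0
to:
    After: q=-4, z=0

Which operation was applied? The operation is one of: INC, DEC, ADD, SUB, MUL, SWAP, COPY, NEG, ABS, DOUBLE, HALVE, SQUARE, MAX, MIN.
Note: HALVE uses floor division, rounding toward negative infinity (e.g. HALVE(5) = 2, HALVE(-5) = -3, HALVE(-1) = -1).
NEG(q)

Analyzing the change:
Before: q=4, z=0
After: q=-4, z=0
Variable q changed from 4 to -4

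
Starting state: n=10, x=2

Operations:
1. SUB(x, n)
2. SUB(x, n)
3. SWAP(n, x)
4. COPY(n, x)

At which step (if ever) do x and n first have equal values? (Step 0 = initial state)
Step 4

x and n first become equal after step 4.

Comparing values at each step:
Initial: x=2, n=10
After step 1: x=-8, n=10
After step 2: x=-18, n=10
After step 3: x=10, n=-18
After step 4: x=10, n=10 ← equal!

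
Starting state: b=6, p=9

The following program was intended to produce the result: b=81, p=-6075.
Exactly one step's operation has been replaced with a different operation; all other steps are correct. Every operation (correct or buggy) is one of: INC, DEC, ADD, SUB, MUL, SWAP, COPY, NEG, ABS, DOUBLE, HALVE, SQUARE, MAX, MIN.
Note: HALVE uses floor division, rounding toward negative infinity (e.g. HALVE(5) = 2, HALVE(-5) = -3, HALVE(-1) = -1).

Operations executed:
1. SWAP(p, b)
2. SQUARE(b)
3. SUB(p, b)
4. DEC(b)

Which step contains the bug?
Step 4

Trace with buggy code:
Initial: b=6, p=9
After step 1: b=9, p=6
After step 2: b=81, p=6
After step 3: b=81, p=-75
After step 4: b=80, p=-75
Actual final b=80, p=-75 ≠ expected b=81, p=-6075.
Step 4 is the only position where a single-operation replacement can produce the expected result.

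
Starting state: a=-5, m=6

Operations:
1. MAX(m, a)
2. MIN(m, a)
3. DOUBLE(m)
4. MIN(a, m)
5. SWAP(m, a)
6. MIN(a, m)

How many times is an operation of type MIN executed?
3

Counting MIN operations:
Step 2: MIN(m, a) ← MIN
Step 4: MIN(a, m) ← MIN
Step 6: MIN(a, m) ← MIN
Total: 3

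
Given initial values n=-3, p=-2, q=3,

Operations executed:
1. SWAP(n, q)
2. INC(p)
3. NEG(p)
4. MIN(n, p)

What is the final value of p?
p = 1

Tracing execution:
Step 1: SWAP(n, q) → p = -2
Step 2: INC(p) → p = -1
Step 3: NEG(p) → p = 1
Step 4: MIN(n, p) → p = 1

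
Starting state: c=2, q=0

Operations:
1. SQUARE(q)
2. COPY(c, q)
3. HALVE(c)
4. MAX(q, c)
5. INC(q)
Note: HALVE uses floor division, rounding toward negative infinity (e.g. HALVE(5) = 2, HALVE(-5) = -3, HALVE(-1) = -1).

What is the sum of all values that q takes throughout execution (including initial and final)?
1

Values of q at each step:
Initial: q = 0
After step 1: q = 0
After step 2: q = 0
After step 3: q = 0
After step 4: q = 0
After step 5: q = 1
Sum = 0 + 0 + 0 + 0 + 0 + 1 = 1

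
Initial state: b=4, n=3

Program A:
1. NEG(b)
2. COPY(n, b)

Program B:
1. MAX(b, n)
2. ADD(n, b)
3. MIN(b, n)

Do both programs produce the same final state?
No

Program A final state: b=-4, n=-4
Program B final state: b=4, n=7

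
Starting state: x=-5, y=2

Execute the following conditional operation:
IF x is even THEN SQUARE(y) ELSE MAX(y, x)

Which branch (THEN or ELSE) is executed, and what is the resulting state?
Branch: ELSE, Final state: x=-5, y=2

Evaluating condition: x is even
Condition is False, so ELSE branch executes
After MAX(y, x): x=-5, y=2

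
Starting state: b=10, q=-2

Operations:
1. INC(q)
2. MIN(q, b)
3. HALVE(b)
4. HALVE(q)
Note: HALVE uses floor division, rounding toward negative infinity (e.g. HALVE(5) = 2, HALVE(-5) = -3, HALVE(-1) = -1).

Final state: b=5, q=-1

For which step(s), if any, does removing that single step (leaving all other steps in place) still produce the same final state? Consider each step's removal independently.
Step(s) 1, 2, 4

Testing removal of each single step:
Without step 1: final = b=5, q=-1 (same)
Without step 2: final = b=5, q=-1 (same)
Without step 3: final = b=10, q=-1 (different)
Without step 4: final = b=5, q=-1 (same)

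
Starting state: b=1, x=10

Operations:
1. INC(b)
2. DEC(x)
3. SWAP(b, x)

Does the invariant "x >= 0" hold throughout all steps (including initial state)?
Yes

The invariant holds at every step.

State at each step:
Initial: b=1, x=10
After step 1: b=2, x=10
After step 2: b=2, x=9
After step 3: b=9, x=2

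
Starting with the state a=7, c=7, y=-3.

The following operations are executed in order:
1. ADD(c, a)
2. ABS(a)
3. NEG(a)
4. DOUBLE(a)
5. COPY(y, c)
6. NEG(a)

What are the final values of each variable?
{a: 14, c: 14, y: 14}

Step-by-step execution:
Initial: a=7, c=7, y=-3
After step 1 (ADD(c, a)): a=7, c=14, y=-3
After step 2 (ABS(a)): a=7, c=14, y=-3
After step 3 (NEG(a)): a=-7, c=14, y=-3
After step 4 (DOUBLE(a)): a=-14, c=14, y=-3
After step 5 (COPY(y, c)): a=-14, c=14, y=14
After step 6 (NEG(a)): a=14, c=14, y=14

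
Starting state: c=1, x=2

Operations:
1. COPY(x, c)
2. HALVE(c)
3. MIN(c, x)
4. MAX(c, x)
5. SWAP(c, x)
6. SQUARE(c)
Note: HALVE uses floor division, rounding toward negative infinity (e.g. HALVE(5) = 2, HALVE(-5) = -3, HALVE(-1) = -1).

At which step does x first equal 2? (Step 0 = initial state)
Step 0

Tracing x:
Initial: x = 2 ← first occurrence
After step 1: x = 1
After step 2: x = 1
After step 3: x = 1
After step 4: x = 1
After step 5: x = 1
After step 6: x = 1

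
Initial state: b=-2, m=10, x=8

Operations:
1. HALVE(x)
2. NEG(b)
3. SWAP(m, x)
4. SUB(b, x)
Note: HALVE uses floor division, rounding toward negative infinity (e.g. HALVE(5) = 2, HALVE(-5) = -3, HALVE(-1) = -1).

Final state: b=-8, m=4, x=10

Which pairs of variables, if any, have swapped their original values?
None

Comparing initial and final values:
x: 8 → 10
m: 10 → 4
b: -2 → -8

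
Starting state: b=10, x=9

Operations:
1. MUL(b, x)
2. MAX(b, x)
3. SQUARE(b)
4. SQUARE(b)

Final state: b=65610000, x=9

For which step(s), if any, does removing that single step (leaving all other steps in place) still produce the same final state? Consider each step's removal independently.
Step(s) 2

Testing removal of each single step:
Without step 1: final = b=10000, x=9 (different)
Without step 2: final = b=65610000, x=9 (same)
Without step 3: final = b=8100, x=9 (different)
Without step 4: final = b=8100, x=9 (different)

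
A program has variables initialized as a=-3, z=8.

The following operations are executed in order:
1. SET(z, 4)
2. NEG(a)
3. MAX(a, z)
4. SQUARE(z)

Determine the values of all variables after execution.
{a: 4, z: 16}

Step-by-step execution:
Initial: a=-3, z=8
After step 1 (SET(z, 4)): a=-3, z=4
After step 2 (NEG(a)): a=3, z=4
After step 3 (MAX(a, z)): a=4, z=4
After step 4 (SQUARE(z)): a=4, z=16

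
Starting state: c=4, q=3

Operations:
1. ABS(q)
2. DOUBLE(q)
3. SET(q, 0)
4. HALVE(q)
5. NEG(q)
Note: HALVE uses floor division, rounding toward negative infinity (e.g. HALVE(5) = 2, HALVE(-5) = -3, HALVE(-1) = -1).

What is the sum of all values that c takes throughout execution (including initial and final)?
24

Values of c at each step:
Initial: c = 4
After step 1: c = 4
After step 2: c = 4
After step 3: c = 4
After step 4: c = 4
After step 5: c = 4
Sum = 4 + 4 + 4 + 4 + 4 + 4 = 24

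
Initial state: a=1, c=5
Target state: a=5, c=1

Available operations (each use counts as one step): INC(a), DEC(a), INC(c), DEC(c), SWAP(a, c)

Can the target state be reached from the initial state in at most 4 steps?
Yes

Path (1 step): SWAP(a, c)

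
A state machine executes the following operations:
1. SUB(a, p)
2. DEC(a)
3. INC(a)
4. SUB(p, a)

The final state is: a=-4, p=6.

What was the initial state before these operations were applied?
a=-2, p=2

Working backwards:
Final state: a=-4, p=6
Before step 4 (SUB(p, a)): a=-4, p=2
Before step 3 (INC(a)): a=-5, p=2
Before step 2 (DEC(a)): a=-4, p=2
Before step 1 (SUB(a, p)): a=-2, p=2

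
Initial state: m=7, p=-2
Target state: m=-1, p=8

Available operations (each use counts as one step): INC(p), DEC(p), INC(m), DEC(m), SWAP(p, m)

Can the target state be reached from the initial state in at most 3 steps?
Yes

Path (3 steps): INC(p) → INC(m) → SWAP(p, m)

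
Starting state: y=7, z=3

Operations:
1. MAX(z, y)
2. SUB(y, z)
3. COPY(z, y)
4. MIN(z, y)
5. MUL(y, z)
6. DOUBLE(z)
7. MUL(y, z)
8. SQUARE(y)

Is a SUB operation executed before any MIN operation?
Yes

First SUB: step 2
First MIN: step 4
Since 2 < 4, SUB comes first.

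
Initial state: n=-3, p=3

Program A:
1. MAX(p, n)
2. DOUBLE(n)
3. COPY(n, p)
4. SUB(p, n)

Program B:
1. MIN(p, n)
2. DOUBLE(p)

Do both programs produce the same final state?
No

Program A final state: n=3, p=0
Program B final state: n=-3, p=-6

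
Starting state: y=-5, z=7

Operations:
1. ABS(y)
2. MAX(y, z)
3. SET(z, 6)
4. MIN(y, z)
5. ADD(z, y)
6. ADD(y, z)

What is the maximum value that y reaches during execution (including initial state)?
18

Values of y at each step:
Initial: y = -5
After step 1: y = 5
After step 2: y = 7
After step 3: y = 7
After step 4: y = 6
After step 5: y = 6
After step 6: y = 18 ← maximum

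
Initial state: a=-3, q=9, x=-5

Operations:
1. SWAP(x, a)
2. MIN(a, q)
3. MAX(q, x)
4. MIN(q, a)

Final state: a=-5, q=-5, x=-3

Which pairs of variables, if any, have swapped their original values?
(x, a)

Comparing initial and final values:
q: 9 → -5
x: -5 → -3
a: -3 → -5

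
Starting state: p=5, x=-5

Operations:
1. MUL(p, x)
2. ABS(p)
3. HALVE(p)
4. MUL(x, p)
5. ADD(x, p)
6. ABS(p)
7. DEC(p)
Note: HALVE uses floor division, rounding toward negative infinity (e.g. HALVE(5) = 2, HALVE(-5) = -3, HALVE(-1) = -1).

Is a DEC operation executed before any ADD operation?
No

First DEC: step 7
First ADD: step 5
Since 7 > 5, ADD comes first.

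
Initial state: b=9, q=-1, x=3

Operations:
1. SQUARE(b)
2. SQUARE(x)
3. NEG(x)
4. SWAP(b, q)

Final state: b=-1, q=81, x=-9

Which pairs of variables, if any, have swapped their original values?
None

Comparing initial and final values:
x: 3 → -9
b: 9 → -1
q: -1 → 81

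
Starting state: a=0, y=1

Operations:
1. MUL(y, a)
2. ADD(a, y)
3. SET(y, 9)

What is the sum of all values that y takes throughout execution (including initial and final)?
10

Values of y at each step:
Initial: y = 1
After step 1: y = 0
After step 2: y = 0
After step 3: y = 9
Sum = 1 + 0 + 0 + 9 = 10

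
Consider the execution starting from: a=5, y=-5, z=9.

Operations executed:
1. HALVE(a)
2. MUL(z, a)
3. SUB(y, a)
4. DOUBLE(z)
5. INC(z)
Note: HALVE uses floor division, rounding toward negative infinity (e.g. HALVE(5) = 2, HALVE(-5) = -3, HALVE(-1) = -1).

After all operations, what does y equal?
y = -7

Tracing execution:
Step 1: HALVE(a) → y = -5
Step 2: MUL(z, a) → y = -5
Step 3: SUB(y, a) → y = -7
Step 4: DOUBLE(z) → y = -7
Step 5: INC(z) → y = -7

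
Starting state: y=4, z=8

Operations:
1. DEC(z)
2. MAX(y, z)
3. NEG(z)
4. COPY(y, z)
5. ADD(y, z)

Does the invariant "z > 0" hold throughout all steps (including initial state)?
No, violated after step 3

The invariant is violated after step 3.

State at each step:
Initial: y=4, z=8
After step 1: y=4, z=7
After step 2: y=7, z=7
After step 3: y=7, z=-7
After step 4: y=-7, z=-7
After step 5: y=-14, z=-7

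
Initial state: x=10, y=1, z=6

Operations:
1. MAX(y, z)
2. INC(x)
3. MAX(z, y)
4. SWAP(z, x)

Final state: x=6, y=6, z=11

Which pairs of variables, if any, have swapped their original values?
None

Comparing initial and final values:
z: 6 → 11
y: 1 → 6
x: 10 → 6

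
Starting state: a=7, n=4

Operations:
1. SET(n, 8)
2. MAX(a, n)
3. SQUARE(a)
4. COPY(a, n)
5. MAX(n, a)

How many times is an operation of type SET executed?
1

Counting SET operations:
Step 1: SET(n, 8) ← SET
Total: 1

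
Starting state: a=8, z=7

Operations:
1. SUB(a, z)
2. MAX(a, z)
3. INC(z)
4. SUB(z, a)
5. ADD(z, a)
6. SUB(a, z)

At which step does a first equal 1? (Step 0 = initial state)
Step 1

Tracing a:
Initial: a = 8
After step 1: a = 1 ← first occurrence
After step 2: a = 7
After step 3: a = 7
After step 4: a = 7
After step 5: a = 7
After step 6: a = -1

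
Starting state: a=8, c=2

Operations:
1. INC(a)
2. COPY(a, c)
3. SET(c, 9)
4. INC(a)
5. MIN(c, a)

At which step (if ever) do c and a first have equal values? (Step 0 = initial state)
Step 2

c and a first become equal after step 2.

Comparing values at each step:
Initial: c=2, a=8
After step 1: c=2, a=9
After step 2: c=2, a=2 ← equal!
After step 3: c=9, a=2
After step 4: c=9, a=3
After step 5: c=3, a=3 ← equal!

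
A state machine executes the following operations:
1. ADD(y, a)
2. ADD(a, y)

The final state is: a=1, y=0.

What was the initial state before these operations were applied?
a=1, y=-1

Working backwards:
Final state: a=1, y=0
Before step 2 (ADD(a, y)): a=1, y=0
Before step 1 (ADD(y, a)): a=1, y=-1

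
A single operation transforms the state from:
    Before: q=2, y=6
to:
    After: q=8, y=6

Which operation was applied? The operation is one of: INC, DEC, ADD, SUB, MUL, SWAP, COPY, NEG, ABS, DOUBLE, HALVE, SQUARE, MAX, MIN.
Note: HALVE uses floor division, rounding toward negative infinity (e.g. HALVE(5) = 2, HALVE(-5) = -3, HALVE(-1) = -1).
ADD(q, y)

Analyzing the change:
Before: q=2, y=6
After: q=8, y=6
Variable q changed from 2 to 8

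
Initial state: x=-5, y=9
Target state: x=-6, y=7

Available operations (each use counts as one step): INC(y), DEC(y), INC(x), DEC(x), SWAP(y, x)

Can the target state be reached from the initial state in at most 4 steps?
Yes

Path (3 steps): DEC(y) → DEC(y) → DEC(x)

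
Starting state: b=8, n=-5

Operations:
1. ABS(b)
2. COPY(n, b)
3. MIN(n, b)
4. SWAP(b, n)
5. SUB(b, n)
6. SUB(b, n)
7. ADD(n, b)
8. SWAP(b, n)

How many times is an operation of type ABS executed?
1

Counting ABS operations:
Step 1: ABS(b) ← ABS
Total: 1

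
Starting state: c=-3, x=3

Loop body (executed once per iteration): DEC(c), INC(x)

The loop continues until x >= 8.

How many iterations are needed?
5

Tracing iterations:
Initial: c=-3, x=3
After iteration 1: c=-4, x=4
After iteration 2: c=-5, x=5
After iteration 3: c=-6, x=6
After iteration 4: c=-7, x=7
After iteration 5: c=-8, x=8
x >= 8 now holds, so the loop exits after 5 iterations.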